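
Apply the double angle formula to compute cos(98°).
cos(98°) = cos²49° - sin²49° = -0.1392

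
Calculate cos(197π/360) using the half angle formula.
cos(197π/360) = -√((1 + cos 197π/180)/2) = -0.1478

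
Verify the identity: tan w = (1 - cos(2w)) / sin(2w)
RHS = 2sin²w / (2 sin w cos w) = sin w/cos w = tan w = LHS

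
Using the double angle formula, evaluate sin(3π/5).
sin(3π/5) = 2 sin 3π/10 cos 3π/10 = 0.9511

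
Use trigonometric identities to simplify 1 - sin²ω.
1 - sin²ω = cos²ω (using Pythagorean identity)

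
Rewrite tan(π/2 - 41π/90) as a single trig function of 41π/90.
tan(π/2 - 41π/90) = cot(41π/90)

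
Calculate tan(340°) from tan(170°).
tan(340°) = 2 tan 170° / (1 - tan²170°) = -0.364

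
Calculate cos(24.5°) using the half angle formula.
cos(24.5°) = √((1 + cos 49°)/2) = 0.91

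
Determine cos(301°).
cos(301°) = 0.515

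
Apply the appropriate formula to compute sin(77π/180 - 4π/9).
sin(77π/180 - 4π/9) = sin 77π/180 cos 4π/9 - cos 77π/180 sin 4π/9 = -0.05234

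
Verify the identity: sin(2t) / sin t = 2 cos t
LHS = 2 sin t cos t / sin t = 2 cos t = RHS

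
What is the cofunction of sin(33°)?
sin(33°) = cos(90° - 33°) = cos(57°)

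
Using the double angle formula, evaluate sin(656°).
sin(656°) = 2 sin 328° cos 328° = -0.8988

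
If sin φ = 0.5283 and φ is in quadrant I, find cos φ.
cos φ = 0.8491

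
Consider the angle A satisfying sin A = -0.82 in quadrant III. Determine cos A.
cos A = ±√(1 - sin²A) = -0.5724 (negative in QIII)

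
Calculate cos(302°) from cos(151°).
cos(302°) = cos²151° - sin²151° = 0.5299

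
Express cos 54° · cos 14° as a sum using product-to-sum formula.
cos 54° cos 14° = (1/2)[cos(54°-14°) + cos(54°+14°)]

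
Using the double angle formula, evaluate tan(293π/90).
tan(293π/90) = 2 tan 293π/180 / (1 - tan²293π/180) = 1.036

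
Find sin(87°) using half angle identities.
sin(87°) = √((1 - cos 174°)/2) = 0.9986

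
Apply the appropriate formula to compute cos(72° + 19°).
cos(72° + 19°) = cos 72° cos 19° - sin 72° sin 19° = -0.01745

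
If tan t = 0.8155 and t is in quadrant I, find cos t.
cos t = 0.775 (using tan²t + 1 = sec²t)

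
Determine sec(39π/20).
sec(39π/20) = 1.012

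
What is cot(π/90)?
cot(π/90) = 28.64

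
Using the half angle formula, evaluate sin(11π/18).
sin(11π/18) = √((1 - cos 11π/9)/2) = 0.9397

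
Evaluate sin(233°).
sin(233°) = -0.7986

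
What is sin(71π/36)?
sin(71π/36) = -0.08716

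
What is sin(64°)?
sin(64°) = 0.8988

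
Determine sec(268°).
sec(268°) = -28.65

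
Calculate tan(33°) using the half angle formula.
tan(33°) = sin 66° / (1 + cos 66°) = 0.6494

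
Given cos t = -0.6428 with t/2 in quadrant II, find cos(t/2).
cos(t/2) = ±√((1 + cos t)/2); negative since t/2 ∈ QII, so cos(t/2) = -0.4226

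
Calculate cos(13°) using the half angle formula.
cos(13°) = √((1 + cos 26°)/2) = 0.9744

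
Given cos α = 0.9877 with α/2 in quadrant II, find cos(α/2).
cos(α/2) = ±√((1 + cos α)/2); negative since α/2 ∈ QII, so cos(α/2) = -0.9969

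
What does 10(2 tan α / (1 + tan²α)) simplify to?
10(2 tan α / (1 + tan²α)) = 10(sin(2α)) (using Double angle)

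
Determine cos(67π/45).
cos(67π/45) = -0.0349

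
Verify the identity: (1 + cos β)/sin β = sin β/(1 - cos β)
RHS = sin β(1 + cos β) / ((1 - cos β)(1 + cos β)) = sin β(1 + cos β) / (1 - cos²β) = sin β(1 + cos β) / sin²β = (1 + cos β)/sin β = LHS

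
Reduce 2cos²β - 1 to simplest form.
2cos²β - 1 = cos(2β) (using Double angle)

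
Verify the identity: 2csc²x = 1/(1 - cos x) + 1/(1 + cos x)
RHS = [(1 + cos x) + (1 - cos x)] / [(1 - cos x)(1 + cos x)] = 2/(1 - cos²x) = 2/sin²x = 2csc²x = LHS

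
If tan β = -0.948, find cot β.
cot β = 1/tan β = -1.055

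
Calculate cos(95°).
cos(95°) = -0.08716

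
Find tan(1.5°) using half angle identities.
tan(1.5°) = sin 3° / (1 + cos 3°) = 0.02619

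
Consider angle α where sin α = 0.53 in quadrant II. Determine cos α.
cos α = ±√(1 - sin²α) = -0.848 (negative in QII)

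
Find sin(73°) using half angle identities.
sin(73°) = √((1 - cos 146°)/2) = 0.9563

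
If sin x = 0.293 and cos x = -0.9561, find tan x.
tan x = sin x / cos x = -0.3065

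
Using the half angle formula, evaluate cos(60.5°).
cos(60.5°) = √((1 + cos 121°)/2) = 0.4924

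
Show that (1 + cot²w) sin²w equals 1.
LHS = csc²w · sin²w = (1/sin²w) · sin²w = 1 = RHS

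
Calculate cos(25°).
cos(25°) = 0.9063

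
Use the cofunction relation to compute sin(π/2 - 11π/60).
sin(π/2 - 11π/60) = cos(11π/60) = 0.8387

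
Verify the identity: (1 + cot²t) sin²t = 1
LHS = csc²t · sin²t = (1/sin²t) · sin²t = 1 = RHS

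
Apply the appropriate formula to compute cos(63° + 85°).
cos(63° + 85°) = cos 63° cos 85° - sin 63° sin 85° = -0.848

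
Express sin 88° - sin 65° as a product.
sin 88° - sin 65° = 2 cos(76.5°) sin(11.5°)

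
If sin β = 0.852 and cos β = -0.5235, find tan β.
tan β = sin β / cos β = -1.628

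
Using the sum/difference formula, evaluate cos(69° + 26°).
cos(69° + 26°) = cos 69° cos 26° - sin 69° sin 26° = -0.08716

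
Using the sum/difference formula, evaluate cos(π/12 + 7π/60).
cos(π/12 + 7π/60) = cos π/12 cos 7π/60 - sin π/12 sin 7π/60 = 0.809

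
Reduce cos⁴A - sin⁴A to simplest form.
cos⁴A - sin⁴A = cos(2A) (using Factoring + double angle)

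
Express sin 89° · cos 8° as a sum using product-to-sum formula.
sin 89° cos 8° = (1/2)[sin(89°+8°) + sin(89°-8°)]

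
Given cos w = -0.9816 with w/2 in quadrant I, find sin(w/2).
sin(w/2) = ±√((1 - cos w)/2); positive since w/2 ∈ QI, so sin(w/2) = 0.9954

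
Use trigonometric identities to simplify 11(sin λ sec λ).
11(sin λ sec λ) = 11(tan λ) (using Reciprocal + quotient)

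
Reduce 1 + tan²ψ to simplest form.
1 + tan²ψ = sec²ψ (using Pythagorean identity)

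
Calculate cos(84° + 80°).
cos(84° + 80°) = cos 84° cos 80° - sin 84° sin 80° = -0.9613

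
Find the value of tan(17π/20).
tan(17π/20) = -0.5095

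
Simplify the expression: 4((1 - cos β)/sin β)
4((1 - cos β)/sin β) = 4(tan(β/2)) (using Half angle)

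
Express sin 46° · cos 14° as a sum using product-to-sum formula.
sin 46° cos 14° = (1/2)[sin(46°+14°) + sin(46°-14°)]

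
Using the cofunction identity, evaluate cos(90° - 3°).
cos(90° - 3°) = sin(3°) = 0.05234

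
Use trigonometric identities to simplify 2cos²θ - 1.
2cos²θ - 1 = cos(2θ) (using Double angle)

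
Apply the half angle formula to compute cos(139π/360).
cos(139π/360) = √((1 + cos 139π/180)/2) = 0.3502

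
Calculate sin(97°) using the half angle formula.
sin(97°) = √((1 - cos 194°)/2) = 0.9925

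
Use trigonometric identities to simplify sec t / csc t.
sec t / csc t = tan t (using Reciprocal identities)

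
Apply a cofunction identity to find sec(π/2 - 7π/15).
sec(π/2 - 7π/15) = csc(7π/15) = 1.006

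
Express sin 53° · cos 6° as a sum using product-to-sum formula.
sin 53° cos 6° = (1/2)[sin(53°+6°) + sin(53°-6°)]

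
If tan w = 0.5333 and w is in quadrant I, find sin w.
sin w = 0.4706 (using tan²w + 1 = sec²w)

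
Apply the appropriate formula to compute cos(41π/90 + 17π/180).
cos(41π/90 + 17π/180) = cos 41π/90 cos 17π/180 - sin 41π/90 sin 17π/180 = -0.1564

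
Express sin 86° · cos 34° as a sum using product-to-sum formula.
sin 86° cos 34° = (1/2)[sin(86°+34°) + sin(86°-34°)]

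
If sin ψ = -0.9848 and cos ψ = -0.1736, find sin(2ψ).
sin(2ψ) = 2 sin ψ cos ψ = 0.3419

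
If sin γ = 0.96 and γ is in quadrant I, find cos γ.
cos γ = 0.28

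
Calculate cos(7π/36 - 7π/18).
cos(7π/36 - 7π/18) = cos 7π/36 cos 7π/18 + sin 7π/36 sin 7π/18 = 0.8192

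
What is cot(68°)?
cot(68°) = 0.404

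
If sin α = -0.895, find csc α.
csc α = 1/sin α = -1.117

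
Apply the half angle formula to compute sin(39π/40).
sin(39π/40) = √((1 - cos 39π/20)/2) = 0.07846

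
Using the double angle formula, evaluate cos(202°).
cos(202°) = cos²101° - sin²101° = -0.9272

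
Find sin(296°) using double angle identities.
sin(296°) = 2 sin 148° cos 148° = -0.8988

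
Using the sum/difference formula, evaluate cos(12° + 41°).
cos(12° + 41°) = cos 12° cos 41° - sin 12° sin 41° = 0.6018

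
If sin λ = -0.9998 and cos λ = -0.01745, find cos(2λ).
cos(2λ) = cos²λ - sin²λ = -0.9993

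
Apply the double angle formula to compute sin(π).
sin(π) = 2 sin π/2 cos π/2 = 0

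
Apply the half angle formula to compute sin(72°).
sin(72°) = √((1 - cos 144°)/2) = 0.9511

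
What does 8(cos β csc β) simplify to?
8(cos β csc β) = 8(cot β) (using Reciprocal + quotient)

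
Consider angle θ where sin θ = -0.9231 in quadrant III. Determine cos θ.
cos θ = ±√(1 - sin²θ) = -0.3846 (negative in QIII)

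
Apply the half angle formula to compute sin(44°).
sin(44°) = √((1 - cos 88°)/2) = 0.6947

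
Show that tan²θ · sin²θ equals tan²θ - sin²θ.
RHS = sin²θ/cos²θ - sin²θ = sin²θ(1/cos²θ - 1) = sin²θ · (1 - cos²θ)/cos²θ = sin²θ · sin²θ/cos²θ = sin²θ · tan²θ = LHS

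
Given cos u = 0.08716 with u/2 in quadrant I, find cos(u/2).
cos(u/2) = ±√((1 + cos u)/2); positive since u/2 ∈ QI, so cos(u/2) = 0.7373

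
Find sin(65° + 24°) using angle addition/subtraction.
sin(65° + 24°) = sin 65° cos 24° + cos 65° sin 24° = 0.9998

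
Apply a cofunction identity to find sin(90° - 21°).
sin(90° - 21°) = cos(21°) = 0.9336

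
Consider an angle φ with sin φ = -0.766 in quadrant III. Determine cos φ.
cos φ = ±√(1 - sin²φ) = -0.6428 (negative in QIII)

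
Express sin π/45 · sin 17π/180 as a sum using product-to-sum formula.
sin π/45 sin 17π/180 = (1/2)[cos(π/45-17π/180) - cos(π/45+17π/180)]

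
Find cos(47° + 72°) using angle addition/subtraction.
cos(47° + 72°) = cos 47° cos 72° - sin 47° sin 72° = -0.4848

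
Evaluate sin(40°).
sin(40°) = 0.6428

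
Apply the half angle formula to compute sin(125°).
sin(125°) = √((1 - cos 250°)/2) = 0.8192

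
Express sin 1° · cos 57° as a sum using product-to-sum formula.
sin 1° cos 57° = (1/2)[sin(1°+57°) + sin(1°-57°)]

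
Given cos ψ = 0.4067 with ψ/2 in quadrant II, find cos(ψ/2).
cos(ψ/2) = ±√((1 + cos ψ)/2); negative since ψ/2 ∈ QII, so cos(ψ/2) = -0.8387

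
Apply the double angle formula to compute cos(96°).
cos(96°) = cos²48° - sin²48° = -0.1045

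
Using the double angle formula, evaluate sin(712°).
sin(712°) = 2 sin 356° cos 356° = -0.1392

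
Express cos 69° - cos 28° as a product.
cos 69° - cos 28° = -2 sin(48.5°) sin(20.5°)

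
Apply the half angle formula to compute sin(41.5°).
sin(41.5°) = √((1 - cos 83°)/2) = 0.6626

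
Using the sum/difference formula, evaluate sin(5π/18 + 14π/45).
sin(5π/18 + 14π/45) = sin 5π/18 cos 14π/45 + cos 5π/18 sin 14π/45 = 0.9613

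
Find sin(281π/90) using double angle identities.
sin(281π/90) = 2 sin 281π/180 cos 281π/180 = -0.3746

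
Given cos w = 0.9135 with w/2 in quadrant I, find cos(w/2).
cos(w/2) = ±√((1 + cos w)/2); positive since w/2 ∈ QI, so cos(w/2) = 0.9781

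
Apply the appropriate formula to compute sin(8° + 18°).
sin(8° + 18°) = sin 8° cos 18° + cos 8° sin 18° = 0.4384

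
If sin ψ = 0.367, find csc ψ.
csc ψ = 1/sin ψ = 2.725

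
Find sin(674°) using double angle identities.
sin(674°) = 2 sin 337° cos 337° = -0.7193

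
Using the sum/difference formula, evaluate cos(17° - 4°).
cos(17° - 4°) = cos 17° cos 4° + sin 17° sin 4° = 0.9744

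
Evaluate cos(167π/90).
cos(167π/90) = 0.8988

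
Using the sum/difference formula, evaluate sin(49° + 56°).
sin(49° + 56°) = sin 49° cos 56° + cos 49° sin 56° = (√6+√2)/4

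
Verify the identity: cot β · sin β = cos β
LHS = (cos β/sin β) · sin β = cos β = RHS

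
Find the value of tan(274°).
tan(274°) = -14.3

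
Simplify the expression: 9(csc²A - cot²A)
9(csc²A - cot²A) = 9 (using Pythagorean identity)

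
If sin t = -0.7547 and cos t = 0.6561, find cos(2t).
cos(2t) = cos²t - sin²t = -0.1391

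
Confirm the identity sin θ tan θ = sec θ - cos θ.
RHS = 1/cos θ - cos θ = (1 - cos²θ)/cos θ = sin²θ/cos θ = sin θ · (sin θ/cos θ) = sin θ tan θ = LHS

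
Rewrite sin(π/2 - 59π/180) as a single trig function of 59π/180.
sin(π/2 - 59π/180) = cos(59π/180)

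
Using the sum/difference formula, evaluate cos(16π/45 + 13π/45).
cos(16π/45 + 13π/45) = cos 16π/45 cos 13π/45 - sin 16π/45 sin 13π/45 = -0.4384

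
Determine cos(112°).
cos(112°) = -0.3746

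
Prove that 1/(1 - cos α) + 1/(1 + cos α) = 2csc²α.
LHS = [(1 + cos α) + (1 - cos α)] / [(1 - cos α)(1 + cos α)] = 2/(1 - cos²α) = 2/sin²α = 2csc²α = RHS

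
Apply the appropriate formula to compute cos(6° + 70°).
cos(6° + 70°) = cos 6° cos 70° - sin 6° sin 70° = 0.2419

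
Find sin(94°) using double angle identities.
sin(94°) = 2 sin 47° cos 47° = 0.9976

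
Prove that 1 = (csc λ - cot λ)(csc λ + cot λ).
RHS = csc²λ - cot²λ = (1 + cot²λ) - cot²λ = 1 = LHS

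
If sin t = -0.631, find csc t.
csc t = 1/sin t = -1.585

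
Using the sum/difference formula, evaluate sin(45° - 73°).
sin(45° - 73°) = sin 45° cos 73° - cos 45° sin 73° = -0.4695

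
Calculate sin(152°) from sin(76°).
sin(152°) = 2 sin 76° cos 76° = 0.4695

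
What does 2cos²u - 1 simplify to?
2cos²u - 1 = cos(2u) (using Double angle)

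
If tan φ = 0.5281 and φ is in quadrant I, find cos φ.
cos φ = 0.8843 (using tan²φ + 1 = sec²φ)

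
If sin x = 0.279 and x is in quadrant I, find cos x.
cos x = 0.9603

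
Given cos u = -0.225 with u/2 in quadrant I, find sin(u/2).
sin(u/2) = ±√((1 - cos u)/2); positive since u/2 ∈ QI, so sin(u/2) = 0.7826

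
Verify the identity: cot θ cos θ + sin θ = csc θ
LHS = cos²θ/sin θ + sin θ = (cos²θ + sin²θ)/sin θ = 1/sin θ = csc θ = RHS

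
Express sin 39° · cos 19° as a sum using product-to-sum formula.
sin 39° cos 19° = (1/2)[sin(39°+19°) + sin(39°-19°)]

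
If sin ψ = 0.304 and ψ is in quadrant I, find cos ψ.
cos ψ = 0.9527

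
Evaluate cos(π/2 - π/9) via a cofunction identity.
cos(π/2 - π/9) = sin(π/9) = 0.342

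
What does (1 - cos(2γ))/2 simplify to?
(1 - cos(2γ))/2 = sin²γ (using Power reduction)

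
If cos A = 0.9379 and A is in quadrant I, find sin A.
sin A = 0.3469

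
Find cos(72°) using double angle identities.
cos(72°) = cos²36° - sin²36° = 0.309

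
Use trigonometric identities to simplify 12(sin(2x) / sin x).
12(sin(2x) / sin x) = 12(2 cos x) (using Double angle)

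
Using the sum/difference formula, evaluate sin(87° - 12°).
sin(87° - 12°) = sin 87° cos 12° - cos 87° sin 12° = (√6+√2)/4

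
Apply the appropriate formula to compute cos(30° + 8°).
cos(30° + 8°) = cos 30° cos 8° - sin 30° sin 8° = 0.788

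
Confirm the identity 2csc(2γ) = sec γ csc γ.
LHS = 2/sin(2γ) = 2/(2 sin γ cos γ) = 1/(sin γ cos γ) = (1/cos γ)(1/sin γ) = sec γ csc γ = RHS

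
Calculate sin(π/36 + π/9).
sin(π/36 + π/9) = sin π/36 cos π/9 + cos π/36 sin π/9 = 0.4226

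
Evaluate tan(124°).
tan(124°) = -1.483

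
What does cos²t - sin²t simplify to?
cos²t - sin²t = cos(2t) (using Double angle)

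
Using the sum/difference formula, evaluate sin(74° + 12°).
sin(74° + 12°) = sin 74° cos 12° + cos 74° sin 12° = 0.9976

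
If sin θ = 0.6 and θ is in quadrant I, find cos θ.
cos θ = 0.8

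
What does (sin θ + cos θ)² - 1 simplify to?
(sin θ + cos θ)² - 1 = sin(2θ) (using Pythagorean + double angle)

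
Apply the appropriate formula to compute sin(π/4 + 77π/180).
sin(π/4 + 77π/180) = sin π/4 cos 77π/180 + cos π/4 sin 77π/180 = 0.848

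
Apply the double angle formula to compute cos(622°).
cos(622°) = cos²311° - sin²311° = -0.1392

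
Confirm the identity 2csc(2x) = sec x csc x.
LHS = 2/sin(2x) = 2/(2 sin x cos x) = 1/(sin x cos x) = (1/cos x)(1/sin x) = sec x csc x = RHS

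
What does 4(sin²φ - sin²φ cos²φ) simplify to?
4(sin²φ - sin²φ cos²φ) = 4(sin⁴φ) (using Factoring)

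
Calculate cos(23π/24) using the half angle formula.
cos(23π/24) = -√((1 + cos 23π/12)/2) = -0.9914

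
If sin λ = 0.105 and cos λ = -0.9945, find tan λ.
tan λ = sin λ / cos λ = -0.1056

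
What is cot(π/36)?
cot(π/36) = 11.43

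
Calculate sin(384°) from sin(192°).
sin(384°) = 2 sin 192° cos 192° = 0.4067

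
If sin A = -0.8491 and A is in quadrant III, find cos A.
cos A = -0.5282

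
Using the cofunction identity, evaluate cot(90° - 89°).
cot(90° - 89°) = tan(89°) = 57.29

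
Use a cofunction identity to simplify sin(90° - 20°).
sin(90° - 20°) = cos(20°)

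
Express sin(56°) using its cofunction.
sin(56°) = cos(90° - 56°) = cos(34°)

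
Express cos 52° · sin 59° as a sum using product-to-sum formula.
cos 52° sin 59° = (1/2)[sin(52°+59°) - sin(52°-59°)]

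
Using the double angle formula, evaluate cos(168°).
cos(168°) = cos²84° - sin²84° = -0.9781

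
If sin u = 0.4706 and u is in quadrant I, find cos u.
cos u = 0.8823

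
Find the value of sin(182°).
sin(182°) = -0.0349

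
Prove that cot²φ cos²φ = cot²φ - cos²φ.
RHS = cos²φ/sin²φ - cos²φ = cos²φ(1/sin²φ - 1) = cos²φ · (1 - sin²φ)/sin²φ = cos²φ · cos²φ/sin²φ = cos²φ · cot²φ = LHS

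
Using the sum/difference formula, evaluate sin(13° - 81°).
sin(13° - 81°) = sin 13° cos 81° - cos 13° sin 81° = -0.9272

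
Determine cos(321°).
cos(321°) = 0.7771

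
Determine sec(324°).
sec(324°) = 1.236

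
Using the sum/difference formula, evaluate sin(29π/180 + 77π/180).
sin(29π/180 + 77π/180) = sin 29π/180 cos 77π/180 + cos 29π/180 sin 77π/180 = 0.9613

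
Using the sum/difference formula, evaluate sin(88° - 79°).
sin(88° - 79°) = sin 88° cos 79° - cos 88° sin 79° = 0.1564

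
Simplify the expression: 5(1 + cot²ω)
5(1 + cot²ω) = 5(csc²ω) (using Pythagorean identity)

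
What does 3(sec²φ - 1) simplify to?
3(sec²φ - 1) = 3(tan²φ) (using Pythagorean identity)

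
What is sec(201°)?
sec(201°) = -1.071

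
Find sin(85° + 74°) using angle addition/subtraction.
sin(85° + 74°) = sin 85° cos 74° + cos 85° sin 74° = 0.3584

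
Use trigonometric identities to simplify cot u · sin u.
cot u · sin u = cos u (using Quotient identity)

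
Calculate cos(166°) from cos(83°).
cos(166°) = cos²83° - sin²83° = -0.9703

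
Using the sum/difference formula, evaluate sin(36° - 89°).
sin(36° - 89°) = sin 36° cos 89° - cos 36° sin 89° = -0.7986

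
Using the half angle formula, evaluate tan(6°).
tan(6°) = sin 12° / (1 + cos 12°) = 0.1051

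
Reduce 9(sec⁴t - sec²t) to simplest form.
9(sec⁴t - sec²t) = 9(tan⁴t + tan²t) (using Pythagorean)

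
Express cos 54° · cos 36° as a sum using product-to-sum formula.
cos 54° cos 36° = (1/2)[cos(54°-36°) + cos(54°+36°)]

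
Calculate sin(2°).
sin(2°) = 0.0349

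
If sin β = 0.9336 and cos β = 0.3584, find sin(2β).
sin(2β) = 2 sin β cos β = 0.6692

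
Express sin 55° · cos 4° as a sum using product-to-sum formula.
sin 55° cos 4° = (1/2)[sin(55°+4°) + sin(55°-4°)]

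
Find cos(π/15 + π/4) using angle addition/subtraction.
cos(π/15 + π/4) = cos π/15 cos π/4 - sin π/15 sin π/4 = 0.5446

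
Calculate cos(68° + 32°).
cos(68° + 32°) = cos 68° cos 32° - sin 68° sin 32° = -0.1736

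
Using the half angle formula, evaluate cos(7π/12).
cos(7π/12) = -√((1 + cos 7π/6)/2) = -(√6-√2)/4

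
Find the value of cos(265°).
cos(265°) = -0.08716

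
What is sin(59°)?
sin(59°) = 0.8572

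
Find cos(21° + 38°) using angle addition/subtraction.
cos(21° + 38°) = cos 21° cos 38° - sin 21° sin 38° = 0.515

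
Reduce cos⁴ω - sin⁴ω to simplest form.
cos⁴ω - sin⁴ω = cos(2ω) (using Factoring + double angle)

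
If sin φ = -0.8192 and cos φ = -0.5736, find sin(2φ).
sin(2φ) = 2 sin φ cos φ = 0.9398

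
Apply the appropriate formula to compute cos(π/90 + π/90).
cos(π/90 + π/90) = cos π/90 cos π/90 - sin π/90 sin π/90 = 0.9976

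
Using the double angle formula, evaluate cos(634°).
cos(634°) = cos²317° - sin²317° = 0.06976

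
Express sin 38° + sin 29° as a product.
sin 38° + sin 29° = 2 sin(33.5°) cos(4.5°)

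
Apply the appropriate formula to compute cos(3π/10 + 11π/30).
cos(3π/10 + 11π/30) = cos 3π/10 cos 11π/30 - sin 3π/10 sin 11π/30 = -1/2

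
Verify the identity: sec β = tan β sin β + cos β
RHS = sin²β/cos β + cos β = (sin²β + cos²β)/cos β = 1/cos β = sec β = LHS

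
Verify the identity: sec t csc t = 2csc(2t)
RHS = 2/sin(2t) = 2/(2 sin t cos t) = 1/(sin t cos t) = (1/cos t)(1/sin t) = sec t csc t = LHS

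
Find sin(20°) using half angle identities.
sin(20°) = √((1 - cos 40°)/2) = 0.342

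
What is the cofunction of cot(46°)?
cot(46°) = tan(90° - 46°) = tan(44°)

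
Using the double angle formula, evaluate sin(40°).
sin(40°) = 2 sin 20° cos 20° = 0.6428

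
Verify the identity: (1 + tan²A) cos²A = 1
LHS = sec²A · cos²A = (1/cos²A) · cos²A = 1 = RHS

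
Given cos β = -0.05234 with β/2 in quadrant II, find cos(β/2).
cos(β/2) = ±√((1 + cos β)/2); negative since β/2 ∈ QII, so cos(β/2) = -0.6884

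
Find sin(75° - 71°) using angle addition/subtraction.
sin(75° - 71°) = sin 75° cos 71° - cos 75° sin 71° = 0.06976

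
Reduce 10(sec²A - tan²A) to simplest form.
10(sec²A - tan²A) = 10 (using Pythagorean identity)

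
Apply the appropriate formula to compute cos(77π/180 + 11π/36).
cos(77π/180 + 11π/36) = cos 77π/180 cos 11π/36 - sin 77π/180 sin 11π/36 = -0.6691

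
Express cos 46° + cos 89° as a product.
cos 46° + cos 89° = 2 cos(67.5°) cos(-21.5°)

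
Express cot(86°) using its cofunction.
cot(86°) = tan(90° - 86°) = tan(4°)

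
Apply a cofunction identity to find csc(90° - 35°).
csc(90° - 35°) = sec(35°) = 1.221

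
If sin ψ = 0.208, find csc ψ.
csc ψ = 1/sin ψ = 4.808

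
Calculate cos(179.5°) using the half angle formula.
cos(179.5°) = -√((1 + cos 359°)/2) = -1.0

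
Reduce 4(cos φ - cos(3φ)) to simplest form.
4(cos φ - cos(3φ)) = 4(2 sin(2φ) sin φ) (using Sum-to-product)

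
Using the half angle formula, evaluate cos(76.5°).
cos(76.5°) = √((1 + cos 153°)/2) = 0.2334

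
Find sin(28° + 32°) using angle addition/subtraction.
sin(28° + 32°) = sin 28° cos 32° + cos 28° sin 32° = √3/2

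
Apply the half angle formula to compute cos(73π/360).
cos(73π/360) = √((1 + cos 73π/180)/2) = 0.8039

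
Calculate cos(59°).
cos(59°) = 0.515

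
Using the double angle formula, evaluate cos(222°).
cos(222°) = 1 - 2sin²111° = -0.7431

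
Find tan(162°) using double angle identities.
tan(162°) = 2 tan 81° / (1 - tan²81°) = -0.3249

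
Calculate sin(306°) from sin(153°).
sin(306°) = 2 sin 153° cos 153° = -0.809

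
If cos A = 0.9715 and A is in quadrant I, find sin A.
sin A = 0.237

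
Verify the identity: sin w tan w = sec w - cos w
RHS = 1/cos w - cos w = (1 - cos²w)/cos w = sin²w/cos w = sin w · (sin w/cos w) = sin w tan w = LHS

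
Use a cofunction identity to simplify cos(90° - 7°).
cos(90° - 7°) = sin(7°)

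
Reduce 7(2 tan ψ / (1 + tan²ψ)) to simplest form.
7(2 tan ψ / (1 + tan²ψ)) = 7(sin(2ψ)) (using Double angle)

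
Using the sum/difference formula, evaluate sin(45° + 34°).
sin(45° + 34°) = sin 45° cos 34° + cos 45° sin 34° = 0.9816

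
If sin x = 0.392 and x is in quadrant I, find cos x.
cos x = 0.92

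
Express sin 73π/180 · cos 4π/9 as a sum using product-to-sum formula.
sin 73π/180 cos 4π/9 = (1/2)[sin(73π/180+4π/9) + sin(73π/180-4π/9)]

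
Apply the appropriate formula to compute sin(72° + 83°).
sin(72° + 83°) = sin 72° cos 83° + cos 72° sin 83° = 0.4226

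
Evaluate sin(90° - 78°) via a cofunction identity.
sin(90° - 78°) = cos(78°) = 0.2079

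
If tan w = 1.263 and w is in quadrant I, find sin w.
sin w = 0.784 (using tan²w + 1 = sec²w)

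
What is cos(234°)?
cos(234°) = -0.5878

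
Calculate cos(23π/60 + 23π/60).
cos(23π/60 + 23π/60) = cos 23π/60 cos 23π/60 - sin 23π/60 sin 23π/60 = -0.7431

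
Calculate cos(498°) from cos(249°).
cos(498°) = cos²249° - sin²249° = -0.7431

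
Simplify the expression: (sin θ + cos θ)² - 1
(sin θ + cos θ)² - 1 = sin(2θ) (using Pythagorean + double angle)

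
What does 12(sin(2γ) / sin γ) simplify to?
12(sin(2γ) / sin γ) = 12(2 cos γ) (using Double angle)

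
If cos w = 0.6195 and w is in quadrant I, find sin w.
sin w = 0.785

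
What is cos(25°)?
cos(25°) = 0.9063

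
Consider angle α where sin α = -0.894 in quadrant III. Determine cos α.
cos α = ±√(1 - sin²α) = -0.4481 (negative in QIII)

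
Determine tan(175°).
tan(175°) = -0.08749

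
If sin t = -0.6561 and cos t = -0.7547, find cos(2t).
cos(2t) = cos²t - sin²t = 0.1391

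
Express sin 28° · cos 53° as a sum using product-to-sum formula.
sin 28° cos 53° = (1/2)[sin(28°+53°) + sin(28°-53°)]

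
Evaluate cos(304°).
cos(304°) = 0.5592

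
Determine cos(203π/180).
cos(203π/180) = -0.9205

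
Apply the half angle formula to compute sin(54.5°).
sin(54.5°) = √((1 - cos 109°)/2) = 0.8141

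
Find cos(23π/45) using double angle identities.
cos(23π/45) = cos²23π/90 - sin²23π/90 = -0.0349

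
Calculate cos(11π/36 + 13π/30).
cos(11π/36 + 13π/30) = cos 11π/36 cos 13π/30 - sin 11π/36 sin 13π/30 = -0.682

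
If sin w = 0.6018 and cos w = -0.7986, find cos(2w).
cos(2w) = cos²w - sin²w = 0.2756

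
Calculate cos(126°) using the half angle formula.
cos(126°) = -√((1 + cos 252°)/2) = -0.5878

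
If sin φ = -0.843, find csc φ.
csc φ = 1/sin φ = -1.186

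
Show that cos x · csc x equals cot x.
LHS = cos x · (1/sin x) = cos x/sin x = cot x = RHS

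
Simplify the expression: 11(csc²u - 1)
11(csc²u - 1) = 11(cot²u) (using Pythagorean identity)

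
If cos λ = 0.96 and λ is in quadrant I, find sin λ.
sin λ = 0.28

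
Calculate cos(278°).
cos(278°) = 0.1392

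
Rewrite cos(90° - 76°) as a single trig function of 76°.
cos(90° - 76°) = sin(76°)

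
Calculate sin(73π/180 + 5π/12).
sin(73π/180 + 5π/12) = sin 73π/180 cos 5π/12 + cos 73π/180 sin 5π/12 = 0.5299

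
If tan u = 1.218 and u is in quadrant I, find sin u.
sin u = 0.7729 (using tan²u + 1 = sec²u)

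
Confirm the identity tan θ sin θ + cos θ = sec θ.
LHS = sin²θ/cos θ + cos θ = (sin²θ + cos²θ)/cos θ = 1/cos θ = sec θ = RHS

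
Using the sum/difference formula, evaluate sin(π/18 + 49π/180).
sin(π/18 + 49π/180) = sin π/18 cos 49π/180 + cos π/18 sin 49π/180 = 0.8572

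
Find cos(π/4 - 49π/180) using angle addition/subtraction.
cos(π/4 - 49π/180) = cos π/4 cos 49π/180 + sin π/4 sin 49π/180 = 0.9976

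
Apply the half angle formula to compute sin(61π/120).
sin(61π/120) = √((1 - cos 61π/60)/2) = 0.9997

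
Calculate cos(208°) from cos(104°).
cos(208°) = 1 - 2sin²104° = -0.8829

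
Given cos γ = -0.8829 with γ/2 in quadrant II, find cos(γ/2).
cos(γ/2) = ±√((1 + cos γ)/2); negative since γ/2 ∈ QII, so cos(γ/2) = -0.242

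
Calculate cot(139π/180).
cot(139π/180) = -1.15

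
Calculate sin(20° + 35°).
sin(20° + 35°) = sin 20° cos 35° + cos 20° sin 35° = 0.8192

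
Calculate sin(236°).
sin(236°) = -0.829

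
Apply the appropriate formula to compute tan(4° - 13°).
tan(4° - 13°) = (tan 4° - tan 13°)/(1 + tan 4° tan 13°) = -0.1584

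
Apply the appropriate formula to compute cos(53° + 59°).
cos(53° + 59°) = cos 53° cos 59° - sin 53° sin 59° = -0.3746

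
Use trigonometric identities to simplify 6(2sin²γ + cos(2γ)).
6(2sin²γ + cos(2γ)) = 6 (using Double angle)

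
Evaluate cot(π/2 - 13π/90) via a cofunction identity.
cot(π/2 - 13π/90) = tan(13π/90) = 0.4877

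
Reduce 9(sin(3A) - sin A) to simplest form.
9(sin(3A) - sin A) = 9(2 cos(2A) sin A) (using Sum-to-product)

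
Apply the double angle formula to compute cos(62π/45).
cos(62π/45) = 2cos²31π/45 - 1 = -0.3746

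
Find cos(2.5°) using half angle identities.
cos(2.5°) = √((1 + cos 5°)/2) = 0.999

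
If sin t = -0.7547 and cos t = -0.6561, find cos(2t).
cos(2t) = cos²t - sin²t = -0.1391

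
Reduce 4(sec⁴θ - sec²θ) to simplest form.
4(sec⁴θ - sec²θ) = 4(tan⁴θ + tan²θ) (using Pythagorean)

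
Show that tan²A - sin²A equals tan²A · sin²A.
LHS = sin²A/cos²A - sin²A = sin²A(1/cos²A - 1) = sin²A · (1 - cos²A)/cos²A = sin²A · sin²A/cos²A = sin²A · tan²A = RHS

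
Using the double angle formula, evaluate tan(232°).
tan(232°) = 2 tan 116° / (1 - tan²116°) = 1.28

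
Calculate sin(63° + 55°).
sin(63° + 55°) = sin 63° cos 55° + cos 63° sin 55° = 0.8829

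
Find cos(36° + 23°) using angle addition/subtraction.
cos(36° + 23°) = cos 36° cos 23° - sin 36° sin 23° = 0.515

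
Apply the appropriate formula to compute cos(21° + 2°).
cos(21° + 2°) = cos 21° cos 2° - sin 21° sin 2° = 0.9205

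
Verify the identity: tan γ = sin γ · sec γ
RHS = sin γ · (1/cos γ) = sin γ/cos γ = tan γ = LHS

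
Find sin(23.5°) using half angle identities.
sin(23.5°) = √((1 - cos 47°)/2) = 0.3987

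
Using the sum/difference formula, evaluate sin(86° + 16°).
sin(86° + 16°) = sin 86° cos 16° + cos 86° sin 16° = 0.9781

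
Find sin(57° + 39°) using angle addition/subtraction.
sin(57° + 39°) = sin 57° cos 39° + cos 57° sin 39° = 0.9945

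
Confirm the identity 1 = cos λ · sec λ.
RHS = cos λ · (1/cos λ) = 1 = LHS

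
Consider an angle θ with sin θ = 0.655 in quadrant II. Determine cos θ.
cos θ = ±√(1 - sin²θ) = -0.7556 (negative in QII)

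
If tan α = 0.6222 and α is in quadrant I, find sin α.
sin α = 0.5283 (using tan²α + 1 = sec²α)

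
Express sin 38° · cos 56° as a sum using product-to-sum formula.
sin 38° cos 56° = (1/2)[sin(38°+56°) + sin(38°-56°)]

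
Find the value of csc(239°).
csc(239°) = -1.167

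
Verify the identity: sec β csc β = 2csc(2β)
RHS = 2/sin(2β) = 2/(2 sin β cos β) = 1/(sin β cos β) = (1/cos β)(1/sin β) = sec β csc β = LHS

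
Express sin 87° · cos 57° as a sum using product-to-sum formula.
sin 87° cos 57° = (1/2)[sin(87°+57°) + sin(87°-57°)]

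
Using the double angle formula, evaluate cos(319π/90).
cos(319π/90) = cos²319π/180 - sin²319π/180 = 0.1392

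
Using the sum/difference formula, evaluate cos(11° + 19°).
cos(11° + 19°) = cos 11° cos 19° - sin 11° sin 19° = √3/2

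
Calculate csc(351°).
csc(351°) = -6.392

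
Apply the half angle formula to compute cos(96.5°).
cos(96.5°) = -√((1 + cos 193°)/2) = -0.1132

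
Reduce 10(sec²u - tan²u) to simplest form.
10(sec²u - tan²u) = 10 (using Pythagorean identity)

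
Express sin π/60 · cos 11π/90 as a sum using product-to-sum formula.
sin π/60 cos 11π/90 = (1/2)[sin(π/60+11π/90) + sin(π/60-11π/90)]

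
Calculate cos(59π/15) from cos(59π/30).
cos(59π/15) = cos²59π/30 - sin²59π/30 = 0.9781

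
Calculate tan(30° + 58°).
tan(30° + 58°) = (tan 30° + tan 58°)/(1 - tan 30° tan 58°) = 28.64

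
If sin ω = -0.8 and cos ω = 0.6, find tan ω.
tan ω = sin ω / cos ω = -1.333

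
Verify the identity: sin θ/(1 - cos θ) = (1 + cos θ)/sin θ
LHS = sin θ(1 + cos θ) / ((1 - cos θ)(1 + cos θ)) = sin θ(1 + cos θ) / (1 - cos²θ) = sin θ(1 + cos θ) / sin²θ = (1 + cos θ)/sin θ = RHS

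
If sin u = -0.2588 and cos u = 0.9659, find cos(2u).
cos(2u) = cos²u - sin²u = 0.866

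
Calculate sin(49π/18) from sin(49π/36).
sin(49π/18) = 2 sin 49π/36 cos 49π/36 = 0.766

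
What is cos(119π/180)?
cos(119π/180) = -0.4848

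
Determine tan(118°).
tan(118°) = -1.881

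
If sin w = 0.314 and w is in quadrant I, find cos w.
cos w = 0.9494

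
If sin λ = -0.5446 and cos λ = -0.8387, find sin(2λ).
sin(2λ) = 2 sin λ cos λ = 0.9135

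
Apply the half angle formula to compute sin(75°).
sin(75°) = √((1 - cos 150°)/2) = (√6+√2)/4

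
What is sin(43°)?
sin(43°) = 0.682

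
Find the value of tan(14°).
tan(14°) = 0.2493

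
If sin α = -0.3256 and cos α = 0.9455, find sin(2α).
sin(2α) = 2 sin α cos α = -0.6157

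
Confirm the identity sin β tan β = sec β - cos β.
RHS = 1/cos β - cos β = (1 - cos²β)/cos β = sin²β/cos β = sin β · (sin β/cos β) = sin β tan β = LHS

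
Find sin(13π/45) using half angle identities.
sin(13π/45) = √((1 - cos 26π/45)/2) = 0.788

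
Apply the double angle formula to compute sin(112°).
sin(112°) = 2 sin 56° cos 56° = 0.9272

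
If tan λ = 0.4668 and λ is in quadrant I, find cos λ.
cos λ = 0.9061 (using tan²λ + 1 = sec²λ)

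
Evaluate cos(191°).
cos(191°) = -0.9816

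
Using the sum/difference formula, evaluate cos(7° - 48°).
cos(7° - 48°) = cos 7° cos 48° + sin 7° sin 48° = 0.7547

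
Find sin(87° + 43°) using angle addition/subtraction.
sin(87° + 43°) = sin 87° cos 43° + cos 87° sin 43° = 0.766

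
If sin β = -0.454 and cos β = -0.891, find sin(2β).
sin(2β) = 2 sin β cos β = 0.809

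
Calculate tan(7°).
tan(7°) = 0.1228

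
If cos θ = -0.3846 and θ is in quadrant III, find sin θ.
sin θ = -0.9231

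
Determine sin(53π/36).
sin(53π/36) = -0.9962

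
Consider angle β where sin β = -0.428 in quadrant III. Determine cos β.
cos β = ±√(1 - sin²β) = -0.9038 (negative in QIII)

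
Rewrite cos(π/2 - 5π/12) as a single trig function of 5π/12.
cos(π/2 - 5π/12) = sin(5π/12)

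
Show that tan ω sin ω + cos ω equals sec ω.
LHS = sin²ω/cos ω + cos ω = (sin²ω + cos²ω)/cos ω = 1/cos ω = sec ω = RHS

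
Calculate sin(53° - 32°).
sin(53° - 32°) = sin 53° cos 32° - cos 53° sin 32° = 0.3584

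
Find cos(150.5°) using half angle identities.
cos(150.5°) = -√((1 + cos 301°)/2) = -0.8704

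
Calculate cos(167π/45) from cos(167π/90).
cos(167π/45) = cos²167π/90 - sin²167π/90 = 0.6157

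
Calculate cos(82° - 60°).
cos(82° - 60°) = cos 82° cos 60° + sin 82° sin 60° = 0.9272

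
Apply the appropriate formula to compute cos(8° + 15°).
cos(8° + 15°) = cos 8° cos 15° - sin 8° sin 15° = 0.9205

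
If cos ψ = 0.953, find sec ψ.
sec ψ = 1/cos ψ = 1.049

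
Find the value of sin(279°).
sin(279°) = -0.9877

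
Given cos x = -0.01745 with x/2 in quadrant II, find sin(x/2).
sin(x/2) = ±√((1 - cos x)/2); positive since x/2 ∈ QII, so sin(x/2) = 0.7132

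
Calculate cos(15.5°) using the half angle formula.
cos(15.5°) = √((1 + cos 31°)/2) = 0.9636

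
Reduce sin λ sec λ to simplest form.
sin λ sec λ = tan λ (using Reciprocal + quotient)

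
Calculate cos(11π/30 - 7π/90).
cos(11π/30 - 7π/90) = cos 11π/30 cos 7π/90 + sin 11π/30 sin 7π/90 = 0.6157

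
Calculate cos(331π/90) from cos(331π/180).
cos(331π/90) = cos²331π/180 - sin²331π/180 = 0.5299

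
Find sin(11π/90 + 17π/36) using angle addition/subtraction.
sin(11π/90 + 17π/36) = sin 11π/90 cos 17π/36 + cos 11π/90 sin 17π/36 = 0.9563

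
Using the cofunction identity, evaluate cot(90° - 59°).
cot(90° - 59°) = tan(59°) = 1.664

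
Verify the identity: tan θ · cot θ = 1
LHS = (sin θ/cos θ) · (cos θ/sin θ) = 1 = RHS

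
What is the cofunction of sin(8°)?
sin(8°) = cos(90° - 8°) = cos(82°)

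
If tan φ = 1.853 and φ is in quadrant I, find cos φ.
cos φ = 0.4749 (using tan²φ + 1 = sec²φ)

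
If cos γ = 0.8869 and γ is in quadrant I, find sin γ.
sin γ = 0.462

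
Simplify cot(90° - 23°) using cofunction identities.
cot(90° - 23°) = tan(23°)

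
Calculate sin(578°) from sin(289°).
sin(578°) = 2 sin 289° cos 289° = -0.6157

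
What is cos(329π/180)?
cos(329π/180) = 0.8572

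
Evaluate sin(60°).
sin(60°) = √3/2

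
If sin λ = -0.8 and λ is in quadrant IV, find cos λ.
cos λ = 0.6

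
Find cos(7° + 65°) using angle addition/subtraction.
cos(7° + 65°) = cos 7° cos 65° - sin 7° sin 65° = 0.309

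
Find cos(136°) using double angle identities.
cos(136°) = cos²68° - sin²68° = -0.7193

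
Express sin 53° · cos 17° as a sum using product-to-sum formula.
sin 53° cos 17° = (1/2)[sin(53°+17°) + sin(53°-17°)]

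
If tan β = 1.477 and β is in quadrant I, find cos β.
cos β = 0.5606 (using tan²β + 1 = sec²β)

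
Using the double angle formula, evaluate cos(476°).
cos(476°) = cos²238° - sin²238° = -0.4384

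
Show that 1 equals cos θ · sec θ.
RHS = cos θ · (1/cos θ) = 1 = LHS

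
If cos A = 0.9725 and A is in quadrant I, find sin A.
sin A = 0.2329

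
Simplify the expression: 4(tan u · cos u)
4(tan u · cos u) = 4(sin u) (using Quotient identity)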